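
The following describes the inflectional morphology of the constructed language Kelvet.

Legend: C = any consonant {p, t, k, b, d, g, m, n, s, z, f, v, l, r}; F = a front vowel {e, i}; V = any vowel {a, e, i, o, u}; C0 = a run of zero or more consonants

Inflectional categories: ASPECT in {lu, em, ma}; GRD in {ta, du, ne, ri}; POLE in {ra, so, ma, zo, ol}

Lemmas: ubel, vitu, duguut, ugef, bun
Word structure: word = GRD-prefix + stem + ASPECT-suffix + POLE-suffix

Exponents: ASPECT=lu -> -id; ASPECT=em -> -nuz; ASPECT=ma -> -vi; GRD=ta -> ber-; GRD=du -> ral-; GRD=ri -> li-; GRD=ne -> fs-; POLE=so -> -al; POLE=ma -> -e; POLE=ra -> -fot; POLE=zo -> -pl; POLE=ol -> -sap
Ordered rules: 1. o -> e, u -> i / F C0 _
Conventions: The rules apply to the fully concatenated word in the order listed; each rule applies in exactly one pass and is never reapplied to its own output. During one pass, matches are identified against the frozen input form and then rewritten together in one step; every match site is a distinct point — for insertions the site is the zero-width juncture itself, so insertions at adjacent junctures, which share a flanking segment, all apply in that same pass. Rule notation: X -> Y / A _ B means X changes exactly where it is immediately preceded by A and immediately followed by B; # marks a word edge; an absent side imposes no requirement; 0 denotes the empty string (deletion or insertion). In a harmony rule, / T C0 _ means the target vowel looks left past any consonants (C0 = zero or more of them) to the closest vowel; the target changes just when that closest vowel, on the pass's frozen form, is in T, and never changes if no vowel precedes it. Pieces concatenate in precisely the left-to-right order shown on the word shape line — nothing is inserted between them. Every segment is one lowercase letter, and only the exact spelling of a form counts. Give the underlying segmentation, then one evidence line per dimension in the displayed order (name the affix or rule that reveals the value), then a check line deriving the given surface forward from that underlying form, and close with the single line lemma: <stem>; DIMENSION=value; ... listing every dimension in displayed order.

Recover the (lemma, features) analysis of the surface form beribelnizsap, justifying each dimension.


underlying: ber-ubel-nuz-sap
ASPECT=em - signalled by the affix -nuz
GRD=ta - signalled by the affix ber-
POLE=ol - signalled by the affix -sap
check: berubelnuzsap -> beribelnizsap
lemma: ubel; ASPECT=em; GRD=ta; POLE=ol


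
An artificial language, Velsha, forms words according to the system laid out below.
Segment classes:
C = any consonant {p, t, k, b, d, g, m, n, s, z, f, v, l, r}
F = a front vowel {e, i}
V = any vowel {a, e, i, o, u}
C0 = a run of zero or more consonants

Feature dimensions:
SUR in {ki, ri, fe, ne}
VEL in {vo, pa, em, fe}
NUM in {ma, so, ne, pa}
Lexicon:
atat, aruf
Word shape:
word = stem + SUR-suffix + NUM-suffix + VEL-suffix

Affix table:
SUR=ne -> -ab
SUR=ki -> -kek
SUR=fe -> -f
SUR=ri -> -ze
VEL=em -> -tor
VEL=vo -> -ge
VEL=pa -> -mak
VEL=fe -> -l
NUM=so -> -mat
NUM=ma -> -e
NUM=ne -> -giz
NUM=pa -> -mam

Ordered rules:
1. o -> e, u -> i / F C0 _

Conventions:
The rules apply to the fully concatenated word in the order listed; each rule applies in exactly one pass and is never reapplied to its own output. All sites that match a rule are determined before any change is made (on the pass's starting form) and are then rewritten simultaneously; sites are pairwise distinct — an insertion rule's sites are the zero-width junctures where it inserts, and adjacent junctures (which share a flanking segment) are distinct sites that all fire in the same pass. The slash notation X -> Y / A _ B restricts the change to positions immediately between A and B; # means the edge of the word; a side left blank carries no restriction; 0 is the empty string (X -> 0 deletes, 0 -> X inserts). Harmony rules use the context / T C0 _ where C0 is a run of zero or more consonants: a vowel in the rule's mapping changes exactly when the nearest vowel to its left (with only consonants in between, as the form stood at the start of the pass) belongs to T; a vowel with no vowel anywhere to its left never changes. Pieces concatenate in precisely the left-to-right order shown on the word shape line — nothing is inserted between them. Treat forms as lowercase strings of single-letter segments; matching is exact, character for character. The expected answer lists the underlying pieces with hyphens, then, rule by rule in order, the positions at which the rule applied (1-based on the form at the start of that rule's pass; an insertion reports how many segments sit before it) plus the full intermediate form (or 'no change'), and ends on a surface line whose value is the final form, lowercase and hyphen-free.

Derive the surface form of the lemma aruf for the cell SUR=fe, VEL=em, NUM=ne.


underlying: aruf-f-giz-tor
1. o -> e, u -> i / F C0 _: fires at position(s) 10: aruffgizter
surface: aruffgizter


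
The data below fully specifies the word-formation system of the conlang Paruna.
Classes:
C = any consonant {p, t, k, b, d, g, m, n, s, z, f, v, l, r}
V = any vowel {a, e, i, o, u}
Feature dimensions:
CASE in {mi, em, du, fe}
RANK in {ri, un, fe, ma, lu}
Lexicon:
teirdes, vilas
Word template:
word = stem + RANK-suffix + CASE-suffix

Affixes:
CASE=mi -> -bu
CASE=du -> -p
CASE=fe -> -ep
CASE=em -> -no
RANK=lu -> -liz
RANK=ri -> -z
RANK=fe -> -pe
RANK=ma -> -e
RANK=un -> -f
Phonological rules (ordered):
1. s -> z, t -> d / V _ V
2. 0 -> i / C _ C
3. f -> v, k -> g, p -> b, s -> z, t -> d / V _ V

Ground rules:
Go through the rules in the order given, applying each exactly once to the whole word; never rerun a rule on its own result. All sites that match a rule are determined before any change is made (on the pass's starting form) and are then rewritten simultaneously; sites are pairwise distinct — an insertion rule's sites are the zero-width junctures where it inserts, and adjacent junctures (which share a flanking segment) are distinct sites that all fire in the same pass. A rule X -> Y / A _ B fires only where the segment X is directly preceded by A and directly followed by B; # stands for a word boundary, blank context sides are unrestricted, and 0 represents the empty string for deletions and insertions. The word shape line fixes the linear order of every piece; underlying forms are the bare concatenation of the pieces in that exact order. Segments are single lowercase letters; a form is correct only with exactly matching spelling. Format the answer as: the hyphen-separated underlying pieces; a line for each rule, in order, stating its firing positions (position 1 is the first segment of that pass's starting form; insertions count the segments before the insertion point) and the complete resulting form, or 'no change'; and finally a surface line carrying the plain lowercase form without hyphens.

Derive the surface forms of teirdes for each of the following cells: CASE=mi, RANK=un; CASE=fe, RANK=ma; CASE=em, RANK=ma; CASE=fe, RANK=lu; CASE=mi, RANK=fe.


cell CASE=mi, RANK=un:
underlying: teirdes-f-bu
1. s -> z, t -> d / V _ V: no change
2. 0 -> i / C _ C: inserts after position(s) 4, 7, 8: teiridesifibu
3. f -> v, k -> g, p -> b, s -> z, t -> d / V _ V: fires at position(s) 8, 10: teiridezivibu
surface: teiridezivibu

cell CASE=fe, RANK=ma:
underlying: teirdes-e-ep
1. s -> z, t -> d / V _ V: fires at position(s) 7: teirdezeep
2. 0 -> i / C _ C: inserts after position(s) 4: teiridezeep
3. f -> v, k -> g, p -> b, s -> z, t -> d / V _ V: no change
surface: teiridezeep

cell CASE=em, RANK=ma:
underlying: teirdes-e-no
1. s -> z, t -> d / V _ V: fires at position(s) 7: teirdezeno
2. 0 -> i / C _ C: inserts after position(s) 4: teiridezeno
3. f -> v, k -> g, p -> b, s -> z, t -> d / V _ V: no change
surface: teiridezeno

cell CASE=fe, RANK=lu:
underlying: teirdes-liz-ep
1. s -> z, t -> d / V _ V: no change
2. 0 -> i / C _ C: inserts after position(s) 4, 7: teiridesilizep
3. f -> v, k -> g, p -> b, s -> z, t -> d / V _ V: fires at position(s) 8: teiridezilizep
surface: teiridezilizep

cell CASE=mi, RANK=fe:
underlying: teirdes-pe-bu
1. s -> z, t -> d / V _ V: no change
2. 0 -> i / C _ C: inserts after position(s) 4, 7: teiridesipebu
3. f -> v, k -> g, p -> b, s -> z, t -> d / V _ V: fires at position(s) 8, 10: teiridezibebu
surface: teiridezibebu


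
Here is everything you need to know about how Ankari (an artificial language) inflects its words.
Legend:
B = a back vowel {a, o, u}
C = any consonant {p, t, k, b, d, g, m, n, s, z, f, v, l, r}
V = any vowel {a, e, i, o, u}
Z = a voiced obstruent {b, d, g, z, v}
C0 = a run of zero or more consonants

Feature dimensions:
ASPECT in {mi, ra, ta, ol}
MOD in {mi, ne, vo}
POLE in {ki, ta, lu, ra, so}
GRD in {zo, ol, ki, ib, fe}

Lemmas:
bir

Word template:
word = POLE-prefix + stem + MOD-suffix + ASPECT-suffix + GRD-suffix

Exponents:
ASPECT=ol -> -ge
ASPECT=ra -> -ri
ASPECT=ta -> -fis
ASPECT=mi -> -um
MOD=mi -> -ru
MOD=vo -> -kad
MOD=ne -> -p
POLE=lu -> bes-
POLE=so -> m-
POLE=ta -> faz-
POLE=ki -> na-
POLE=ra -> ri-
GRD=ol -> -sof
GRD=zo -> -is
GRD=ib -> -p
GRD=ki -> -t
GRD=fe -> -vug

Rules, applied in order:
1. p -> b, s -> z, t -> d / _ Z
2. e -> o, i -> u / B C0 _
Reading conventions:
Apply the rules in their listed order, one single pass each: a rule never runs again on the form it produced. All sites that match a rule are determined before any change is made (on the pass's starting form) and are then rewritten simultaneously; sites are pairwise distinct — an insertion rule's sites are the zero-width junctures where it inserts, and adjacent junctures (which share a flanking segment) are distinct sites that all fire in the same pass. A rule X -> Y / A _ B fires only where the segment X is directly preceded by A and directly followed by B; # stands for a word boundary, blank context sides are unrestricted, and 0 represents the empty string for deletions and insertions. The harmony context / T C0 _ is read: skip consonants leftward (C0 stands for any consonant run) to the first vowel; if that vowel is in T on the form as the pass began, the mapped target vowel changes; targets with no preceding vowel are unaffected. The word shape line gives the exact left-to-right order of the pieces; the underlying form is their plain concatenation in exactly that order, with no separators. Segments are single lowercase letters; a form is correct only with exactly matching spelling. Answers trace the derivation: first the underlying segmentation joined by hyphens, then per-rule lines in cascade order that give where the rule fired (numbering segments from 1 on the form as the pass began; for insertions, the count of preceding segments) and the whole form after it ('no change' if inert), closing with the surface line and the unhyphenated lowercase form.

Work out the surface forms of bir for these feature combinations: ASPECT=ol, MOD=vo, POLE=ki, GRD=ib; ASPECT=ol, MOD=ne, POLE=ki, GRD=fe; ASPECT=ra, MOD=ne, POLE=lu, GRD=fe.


cell ASPECT=ol, MOD=vo, POLE=ki, GRD=ib:
underlying: na-bir-kad-ge-p
1. p -> b, s -> z, t -> d / _ Z: no change
2. e -> o, i -> u / B C0 _: fires at position(s) 4, 10: naburkadgop
surface: naburkadgop

cell ASPECT=ol, MOD=ne, POLE=ki, GRD=fe:
underlying: na-bir-p-ge-vug
1. p -> b, s -> z, t -> d / _ Z: fires at position(s) 6: nabirbgevug
2. e -> o, i -> u / B C0 _: fires at position(s) 4: naburbgevug
surface: naburbgevug

cell ASPECT=ra, MOD=ne, POLE=lu, GRD=fe:
underlying: bes-bir-p-ri-vug
1. p -> b, s -> z, t -> d / _ Z: fires at position(s) 3: bezbirprivug
2. e -> o, i -> u / B C0 _: no change
surface: bezbirprivug


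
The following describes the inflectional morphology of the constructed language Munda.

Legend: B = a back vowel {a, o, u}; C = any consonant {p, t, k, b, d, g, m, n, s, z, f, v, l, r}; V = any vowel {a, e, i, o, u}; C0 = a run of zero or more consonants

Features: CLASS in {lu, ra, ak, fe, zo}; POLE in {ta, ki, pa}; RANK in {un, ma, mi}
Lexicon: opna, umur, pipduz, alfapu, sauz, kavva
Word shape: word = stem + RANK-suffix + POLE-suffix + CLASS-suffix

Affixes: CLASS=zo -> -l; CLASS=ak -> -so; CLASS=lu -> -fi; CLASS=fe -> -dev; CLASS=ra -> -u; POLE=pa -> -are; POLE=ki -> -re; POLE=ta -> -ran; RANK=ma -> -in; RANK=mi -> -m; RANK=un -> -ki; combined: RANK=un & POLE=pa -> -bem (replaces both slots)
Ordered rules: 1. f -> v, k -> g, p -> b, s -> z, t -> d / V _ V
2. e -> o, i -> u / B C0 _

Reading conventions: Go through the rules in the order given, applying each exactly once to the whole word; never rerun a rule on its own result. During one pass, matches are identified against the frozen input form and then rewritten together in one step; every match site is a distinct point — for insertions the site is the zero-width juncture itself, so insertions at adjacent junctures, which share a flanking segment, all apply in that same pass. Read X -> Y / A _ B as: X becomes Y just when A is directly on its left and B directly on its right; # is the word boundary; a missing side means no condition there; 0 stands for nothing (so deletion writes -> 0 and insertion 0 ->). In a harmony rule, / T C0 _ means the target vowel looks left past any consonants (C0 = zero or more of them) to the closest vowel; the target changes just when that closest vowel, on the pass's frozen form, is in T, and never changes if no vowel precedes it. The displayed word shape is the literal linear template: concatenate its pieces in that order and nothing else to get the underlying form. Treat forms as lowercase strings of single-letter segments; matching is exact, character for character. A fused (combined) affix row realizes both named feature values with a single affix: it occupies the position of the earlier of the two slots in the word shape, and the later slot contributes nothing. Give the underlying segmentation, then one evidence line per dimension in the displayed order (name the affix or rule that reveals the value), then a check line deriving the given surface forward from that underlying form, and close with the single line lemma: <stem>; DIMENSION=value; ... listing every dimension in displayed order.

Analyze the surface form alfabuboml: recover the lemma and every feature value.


underlying: alfapu-bem-l
CLASS=zo - signalled by the affix -l
POLE=pa - signalled by the combined affix row
RANK=un - signalled by the combined affix row
check: alfapubeml -> alfabubeml -> alfabuboml
lemma: alfapu; CLASS=zo; POLE=pa; RANK=un


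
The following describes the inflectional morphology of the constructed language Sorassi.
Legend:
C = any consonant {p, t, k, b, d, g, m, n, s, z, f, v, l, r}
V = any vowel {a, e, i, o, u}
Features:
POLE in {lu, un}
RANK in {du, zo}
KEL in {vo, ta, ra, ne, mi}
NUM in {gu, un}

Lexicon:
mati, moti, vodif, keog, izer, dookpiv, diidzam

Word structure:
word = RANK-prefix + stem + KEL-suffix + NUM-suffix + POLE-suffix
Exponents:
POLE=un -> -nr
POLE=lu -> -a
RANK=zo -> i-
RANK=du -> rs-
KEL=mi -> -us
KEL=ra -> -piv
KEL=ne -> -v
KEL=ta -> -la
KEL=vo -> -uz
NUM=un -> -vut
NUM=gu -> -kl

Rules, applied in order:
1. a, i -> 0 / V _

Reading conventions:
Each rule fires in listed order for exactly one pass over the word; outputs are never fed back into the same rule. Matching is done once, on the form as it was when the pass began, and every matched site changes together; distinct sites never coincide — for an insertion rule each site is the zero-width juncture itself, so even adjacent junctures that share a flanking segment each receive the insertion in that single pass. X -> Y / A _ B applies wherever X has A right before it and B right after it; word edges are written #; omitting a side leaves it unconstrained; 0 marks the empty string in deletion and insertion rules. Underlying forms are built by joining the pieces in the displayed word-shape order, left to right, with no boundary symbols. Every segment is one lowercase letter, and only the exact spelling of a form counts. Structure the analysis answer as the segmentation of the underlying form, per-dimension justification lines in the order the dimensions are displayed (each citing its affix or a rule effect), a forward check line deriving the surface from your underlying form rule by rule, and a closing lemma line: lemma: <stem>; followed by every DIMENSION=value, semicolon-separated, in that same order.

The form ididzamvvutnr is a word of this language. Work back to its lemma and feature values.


underlying: i-diidzam-v-vut-nr
POLE=un - signalled by the affix -nr
RANK=zo - signalled by the affix i-
KEL=ne - signalled by the affix -v
NUM=un - signalled by the affix -vut
check: idiidzamvvutnr -> ididzamvvutnr
lemma: diidzam; POLE=un; RANK=zo; KEL=ne; NUM=un


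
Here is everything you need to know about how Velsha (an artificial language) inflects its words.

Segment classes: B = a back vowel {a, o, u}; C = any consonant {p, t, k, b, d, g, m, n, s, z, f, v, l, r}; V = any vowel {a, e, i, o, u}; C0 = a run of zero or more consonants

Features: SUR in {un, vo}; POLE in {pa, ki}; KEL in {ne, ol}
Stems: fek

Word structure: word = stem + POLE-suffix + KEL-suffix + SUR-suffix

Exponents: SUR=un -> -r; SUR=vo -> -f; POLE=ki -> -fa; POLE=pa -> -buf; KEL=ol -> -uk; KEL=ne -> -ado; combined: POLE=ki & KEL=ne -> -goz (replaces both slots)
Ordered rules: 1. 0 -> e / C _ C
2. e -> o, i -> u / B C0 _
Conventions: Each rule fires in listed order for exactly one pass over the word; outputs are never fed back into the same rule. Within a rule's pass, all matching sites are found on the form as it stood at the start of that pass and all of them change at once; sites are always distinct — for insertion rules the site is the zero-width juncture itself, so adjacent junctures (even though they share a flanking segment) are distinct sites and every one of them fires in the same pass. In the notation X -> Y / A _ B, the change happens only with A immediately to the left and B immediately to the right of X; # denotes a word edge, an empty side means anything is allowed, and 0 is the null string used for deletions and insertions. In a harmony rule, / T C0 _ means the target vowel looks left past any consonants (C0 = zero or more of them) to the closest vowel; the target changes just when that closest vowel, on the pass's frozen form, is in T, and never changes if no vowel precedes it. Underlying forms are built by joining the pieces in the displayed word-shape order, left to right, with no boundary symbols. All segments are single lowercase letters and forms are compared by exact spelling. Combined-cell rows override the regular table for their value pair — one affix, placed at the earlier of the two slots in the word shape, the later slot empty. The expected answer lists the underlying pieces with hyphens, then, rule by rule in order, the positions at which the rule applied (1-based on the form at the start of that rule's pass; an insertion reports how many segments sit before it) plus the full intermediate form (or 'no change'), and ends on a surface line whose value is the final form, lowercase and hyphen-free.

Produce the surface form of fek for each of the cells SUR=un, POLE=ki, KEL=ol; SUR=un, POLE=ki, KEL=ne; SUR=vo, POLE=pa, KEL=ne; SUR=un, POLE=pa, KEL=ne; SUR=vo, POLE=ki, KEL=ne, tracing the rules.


cell SUR=un, POLE=ki, KEL=ol:
underlying: fek-fa-uk-r
1. 0 -> e / C _ C: inserts after position(s) 3, 7: fekefauker
2. e -> o, i -> u / B C0 _: fires at position(s) 9: fekefaukor
surface: fekefaukor

cell SUR=un, POLE=ki, KEL=ne:
underlying: fek-goz-r
1. 0 -> e / C _ C: inserts after position(s) 3, 6: fekegozer
2. e -> o, i -> u / B C0 _: fires at position(s) 8: fekegozor
surface: fekegozor

cell SUR=vo, POLE=pa, KEL=ne:
underlying: fek-buf-ado-f
1. 0 -> e / C _ C: inserts after position(s) 3: fekebufadof
2. e -> o, i -> u / B C0 _: no change
surface: fekebufadof

cell SUR=un, POLE=pa, KEL=ne:
underlying: fek-buf-ado-r
1. 0 -> e / C _ C: inserts after position(s) 3: fekebufador
2. e -> o, i -> u / B C0 _: no change
surface: fekebufador

cell SUR=vo, POLE=ki, KEL=ne:
underlying: fek-goz-f
1. 0 -> e / C _ C: inserts after position(s) 3, 6: fekegozef
2. e -> o, i -> u / B C0 _: fires at position(s) 8: fekegozof
surface: fekegozof


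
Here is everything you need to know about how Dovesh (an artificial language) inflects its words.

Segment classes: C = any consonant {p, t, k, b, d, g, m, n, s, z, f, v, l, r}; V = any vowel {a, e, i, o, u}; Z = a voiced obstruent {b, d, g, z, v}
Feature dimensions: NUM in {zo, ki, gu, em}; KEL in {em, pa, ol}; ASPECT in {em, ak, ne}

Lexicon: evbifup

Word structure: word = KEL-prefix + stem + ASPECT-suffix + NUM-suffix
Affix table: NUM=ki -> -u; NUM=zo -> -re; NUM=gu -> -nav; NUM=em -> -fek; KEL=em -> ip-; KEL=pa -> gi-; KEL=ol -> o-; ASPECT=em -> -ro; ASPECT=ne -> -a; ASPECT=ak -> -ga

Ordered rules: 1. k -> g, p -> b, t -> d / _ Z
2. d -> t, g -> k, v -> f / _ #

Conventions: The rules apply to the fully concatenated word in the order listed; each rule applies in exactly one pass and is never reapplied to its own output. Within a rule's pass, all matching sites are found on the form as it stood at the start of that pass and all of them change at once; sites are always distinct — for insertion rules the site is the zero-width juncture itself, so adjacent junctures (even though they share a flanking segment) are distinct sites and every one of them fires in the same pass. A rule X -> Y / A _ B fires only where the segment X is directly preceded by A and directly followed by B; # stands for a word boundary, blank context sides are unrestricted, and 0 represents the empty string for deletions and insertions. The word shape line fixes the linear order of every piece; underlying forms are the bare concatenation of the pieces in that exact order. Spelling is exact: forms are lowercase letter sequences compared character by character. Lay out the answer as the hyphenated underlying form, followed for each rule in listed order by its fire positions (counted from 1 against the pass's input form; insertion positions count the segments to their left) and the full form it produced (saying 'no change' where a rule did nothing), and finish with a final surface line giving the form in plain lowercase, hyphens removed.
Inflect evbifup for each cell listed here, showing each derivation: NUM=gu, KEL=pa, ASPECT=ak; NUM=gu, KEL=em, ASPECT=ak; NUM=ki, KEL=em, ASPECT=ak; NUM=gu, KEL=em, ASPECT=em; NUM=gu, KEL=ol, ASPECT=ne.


cell NUM=gu, KEL=pa, ASPECT=ak:
underlying: gi-evbifup-ga-nav
1. k -> g, p -> b, t -> d / _ Z: fires at position(s) 9: gievbifubganav
2. d -> t, g -> k, v -> f / _ #: fires at position(s) 14: gievbifubganaf
surface: gievbifubganaf

cell NUM=gu, KEL=em, ASPECT=ak:
underlying: ip-evbifup-ga-nav
1. k -> g, p -> b, t -> d / _ Z: fires at position(s) 9: ipevbifubganav
2. d -> t, g -> k, v -> f / _ #: fires at position(s) 14: ipevbifubganaf
surface: ipevbifubganaf

cell NUM=ki, KEL=em, ASPECT=ak:
underlying: ip-evbifup-ga-u
1. k -> g, p -> b, t -> d / _ Z: fires at position(s) 9: ipevbifubgau
2. d -> t, g -> k, v -> f / _ #: no change
surface: ipevbifubgau

cell NUM=gu, KEL=em, ASPECT=em:
underlying: ip-evbifup-ro-nav
1. k -> g, p -> b, t -> d / _ Z: no change
2. d -> t, g -> k, v -> f / _ #: fires at position(s) 14: ipevbifupronaf
surface: ipevbifupronaf

cell NUM=gu, KEL=ol, ASPECT=ne:
underlying: o-evbifup-a-nav
1. k -> g, p -> b, t -> d / _ Z: no change
2. d -> t, g -> k, v -> f / _ #: fires at position(s) 12: oevbifupanaf
surface: oevbifupanaf


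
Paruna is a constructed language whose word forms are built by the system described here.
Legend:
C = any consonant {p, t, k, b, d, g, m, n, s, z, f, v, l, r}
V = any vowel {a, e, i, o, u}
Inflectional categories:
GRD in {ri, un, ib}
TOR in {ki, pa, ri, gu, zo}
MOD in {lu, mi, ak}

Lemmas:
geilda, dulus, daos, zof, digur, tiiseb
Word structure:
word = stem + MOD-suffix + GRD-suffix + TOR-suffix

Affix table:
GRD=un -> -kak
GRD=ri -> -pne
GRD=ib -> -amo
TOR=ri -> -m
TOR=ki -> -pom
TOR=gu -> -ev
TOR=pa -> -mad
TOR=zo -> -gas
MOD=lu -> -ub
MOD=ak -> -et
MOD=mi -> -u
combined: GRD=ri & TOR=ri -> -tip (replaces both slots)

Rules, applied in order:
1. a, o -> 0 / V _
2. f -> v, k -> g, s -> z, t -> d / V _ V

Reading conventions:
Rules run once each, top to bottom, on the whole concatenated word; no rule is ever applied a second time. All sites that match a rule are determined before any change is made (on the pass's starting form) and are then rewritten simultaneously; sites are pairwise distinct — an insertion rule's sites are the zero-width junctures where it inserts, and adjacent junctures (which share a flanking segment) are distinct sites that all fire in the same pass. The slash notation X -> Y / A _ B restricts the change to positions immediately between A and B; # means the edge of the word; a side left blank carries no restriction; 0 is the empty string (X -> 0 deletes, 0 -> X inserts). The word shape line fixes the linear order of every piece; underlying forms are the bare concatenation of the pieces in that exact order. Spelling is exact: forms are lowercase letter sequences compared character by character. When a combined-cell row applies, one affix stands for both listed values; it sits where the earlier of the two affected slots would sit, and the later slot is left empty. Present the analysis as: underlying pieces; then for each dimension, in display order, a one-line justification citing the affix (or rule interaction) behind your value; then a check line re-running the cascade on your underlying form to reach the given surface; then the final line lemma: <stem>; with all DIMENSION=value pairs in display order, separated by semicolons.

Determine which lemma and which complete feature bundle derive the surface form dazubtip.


underlying: daos-ub-tip
GRD=ri - signalled by the combined affix row
TOR=ri - signalled by the combined affix row
MOD=lu - signalled by the affix -ub
check: daosubtip -> dasubtip -> dazubtip
lemma: daos; GRD=ri; TOR=ri; MOD=lu


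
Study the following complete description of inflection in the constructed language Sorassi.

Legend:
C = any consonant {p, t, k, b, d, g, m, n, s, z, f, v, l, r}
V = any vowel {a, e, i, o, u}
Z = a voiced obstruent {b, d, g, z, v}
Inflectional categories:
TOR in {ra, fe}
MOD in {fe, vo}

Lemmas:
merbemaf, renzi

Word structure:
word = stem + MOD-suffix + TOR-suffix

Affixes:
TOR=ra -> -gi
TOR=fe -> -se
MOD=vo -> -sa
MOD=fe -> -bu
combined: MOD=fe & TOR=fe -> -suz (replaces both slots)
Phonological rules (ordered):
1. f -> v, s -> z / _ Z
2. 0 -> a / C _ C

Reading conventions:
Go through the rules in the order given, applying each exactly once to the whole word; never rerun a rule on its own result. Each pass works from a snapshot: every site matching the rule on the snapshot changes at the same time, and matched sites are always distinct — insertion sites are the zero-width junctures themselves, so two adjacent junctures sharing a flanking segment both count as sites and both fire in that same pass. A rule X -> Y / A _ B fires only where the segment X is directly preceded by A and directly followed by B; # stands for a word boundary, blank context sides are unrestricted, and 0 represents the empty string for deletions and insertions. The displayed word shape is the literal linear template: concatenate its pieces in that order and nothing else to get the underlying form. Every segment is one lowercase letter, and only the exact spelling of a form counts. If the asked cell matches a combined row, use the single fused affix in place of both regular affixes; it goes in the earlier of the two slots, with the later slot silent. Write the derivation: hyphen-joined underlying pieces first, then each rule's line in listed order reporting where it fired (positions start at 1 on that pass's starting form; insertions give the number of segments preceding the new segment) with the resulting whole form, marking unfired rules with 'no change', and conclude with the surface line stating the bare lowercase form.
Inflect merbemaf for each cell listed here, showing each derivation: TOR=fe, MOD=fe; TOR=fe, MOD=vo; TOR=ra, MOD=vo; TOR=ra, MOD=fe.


cell TOR=fe, MOD=fe:
underlying: merbemaf-suz
1. f -> v, s -> z / _ Z: no change
2. 0 -> a / C _ C: inserts after position(s) 3, 8: merabemafasuz
surface: merabemafasuz

cell TOR=fe, MOD=vo:
underlying: merbemaf-sa-se
1. f -> v, s -> z / _ Z: no change
2. 0 -> a / C _ C: inserts after position(s) 3, 8: merabemafasase
surface: merabemafasase

cell TOR=ra, MOD=vo:
underlying: merbemaf-sa-gi
1. f -> v, s -> z / _ Z: no change
2. 0 -> a / C _ C: inserts after position(s) 3, 8: merabemafasagi
surface: merabemafasagi

cell TOR=ra, MOD=fe:
underlying: merbemaf-bu-gi
1. f -> v, s -> z / _ Z: fires at position(s) 8: merbemavbugi
2. 0 -> a / C _ C: inserts after position(s) 3, 8: merabemavabugi
surface: merabemavabugi


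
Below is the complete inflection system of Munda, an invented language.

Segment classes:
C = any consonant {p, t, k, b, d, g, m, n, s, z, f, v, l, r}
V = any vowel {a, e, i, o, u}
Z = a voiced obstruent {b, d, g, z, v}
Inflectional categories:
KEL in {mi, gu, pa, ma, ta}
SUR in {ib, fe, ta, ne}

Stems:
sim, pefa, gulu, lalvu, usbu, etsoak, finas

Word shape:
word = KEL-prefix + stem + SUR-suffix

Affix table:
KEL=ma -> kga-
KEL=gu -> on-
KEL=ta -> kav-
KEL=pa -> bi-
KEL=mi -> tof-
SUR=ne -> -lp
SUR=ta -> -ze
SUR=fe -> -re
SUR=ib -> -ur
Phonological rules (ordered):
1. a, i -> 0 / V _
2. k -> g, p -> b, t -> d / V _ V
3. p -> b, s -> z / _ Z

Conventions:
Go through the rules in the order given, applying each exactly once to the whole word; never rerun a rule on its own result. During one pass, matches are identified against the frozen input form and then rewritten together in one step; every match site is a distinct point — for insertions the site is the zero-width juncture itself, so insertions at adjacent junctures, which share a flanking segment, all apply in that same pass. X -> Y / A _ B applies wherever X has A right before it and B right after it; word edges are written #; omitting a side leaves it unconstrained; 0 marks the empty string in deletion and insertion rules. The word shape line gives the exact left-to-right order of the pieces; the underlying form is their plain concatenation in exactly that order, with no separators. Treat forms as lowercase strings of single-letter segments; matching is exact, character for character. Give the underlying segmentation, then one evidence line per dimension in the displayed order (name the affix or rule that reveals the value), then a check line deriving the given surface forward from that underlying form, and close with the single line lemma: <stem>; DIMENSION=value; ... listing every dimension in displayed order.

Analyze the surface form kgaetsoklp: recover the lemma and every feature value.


underlying: kga-etsoak-lp
KEL=ma - signalled by the affix kga-
SUR=ne - signalled by the affix -lp
check: kgaetsoaklp -> kgaetsoklp -> kgaetsoklp -> kgaetsoklp
lemma: etsoak; KEL=ma; SUR=ne


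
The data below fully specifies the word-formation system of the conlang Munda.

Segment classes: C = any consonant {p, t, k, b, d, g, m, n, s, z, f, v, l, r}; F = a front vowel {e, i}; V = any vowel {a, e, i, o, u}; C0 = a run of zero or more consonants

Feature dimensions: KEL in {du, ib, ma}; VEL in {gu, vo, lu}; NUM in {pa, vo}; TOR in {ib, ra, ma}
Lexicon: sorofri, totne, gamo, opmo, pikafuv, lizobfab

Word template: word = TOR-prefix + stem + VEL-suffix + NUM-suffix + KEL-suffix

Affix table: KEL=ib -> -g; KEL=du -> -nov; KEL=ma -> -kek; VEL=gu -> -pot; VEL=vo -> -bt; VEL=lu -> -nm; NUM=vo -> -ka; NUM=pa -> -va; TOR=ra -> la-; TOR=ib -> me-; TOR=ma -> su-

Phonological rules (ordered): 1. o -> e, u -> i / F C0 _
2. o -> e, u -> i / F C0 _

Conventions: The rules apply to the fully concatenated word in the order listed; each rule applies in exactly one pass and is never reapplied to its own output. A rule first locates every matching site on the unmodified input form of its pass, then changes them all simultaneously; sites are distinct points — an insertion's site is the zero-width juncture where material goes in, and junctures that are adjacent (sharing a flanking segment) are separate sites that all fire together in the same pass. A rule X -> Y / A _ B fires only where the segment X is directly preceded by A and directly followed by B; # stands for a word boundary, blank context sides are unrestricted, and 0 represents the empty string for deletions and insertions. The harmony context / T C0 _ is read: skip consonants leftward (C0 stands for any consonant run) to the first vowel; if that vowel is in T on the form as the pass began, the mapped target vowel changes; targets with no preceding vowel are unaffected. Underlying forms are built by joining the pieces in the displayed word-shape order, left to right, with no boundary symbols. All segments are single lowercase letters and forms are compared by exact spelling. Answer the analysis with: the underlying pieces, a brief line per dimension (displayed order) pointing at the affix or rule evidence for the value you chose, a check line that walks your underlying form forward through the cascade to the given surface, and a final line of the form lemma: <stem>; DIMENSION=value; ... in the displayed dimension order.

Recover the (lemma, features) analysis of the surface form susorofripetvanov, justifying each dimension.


underlying: su-sorofri-pot-va-nov
KEL=du - signalled by the affix -nov
VEL=gu - signalled by the affix -pot
NUM=pa - signalled by the affix -va
TOR=ma - signalled by the affix su-
check: susorofripotvanov -> susorofripetvanov -> susorofripetvanov
lemma: sorofri; KEL=du; VEL=gu; NUM=pa; TOR=ma


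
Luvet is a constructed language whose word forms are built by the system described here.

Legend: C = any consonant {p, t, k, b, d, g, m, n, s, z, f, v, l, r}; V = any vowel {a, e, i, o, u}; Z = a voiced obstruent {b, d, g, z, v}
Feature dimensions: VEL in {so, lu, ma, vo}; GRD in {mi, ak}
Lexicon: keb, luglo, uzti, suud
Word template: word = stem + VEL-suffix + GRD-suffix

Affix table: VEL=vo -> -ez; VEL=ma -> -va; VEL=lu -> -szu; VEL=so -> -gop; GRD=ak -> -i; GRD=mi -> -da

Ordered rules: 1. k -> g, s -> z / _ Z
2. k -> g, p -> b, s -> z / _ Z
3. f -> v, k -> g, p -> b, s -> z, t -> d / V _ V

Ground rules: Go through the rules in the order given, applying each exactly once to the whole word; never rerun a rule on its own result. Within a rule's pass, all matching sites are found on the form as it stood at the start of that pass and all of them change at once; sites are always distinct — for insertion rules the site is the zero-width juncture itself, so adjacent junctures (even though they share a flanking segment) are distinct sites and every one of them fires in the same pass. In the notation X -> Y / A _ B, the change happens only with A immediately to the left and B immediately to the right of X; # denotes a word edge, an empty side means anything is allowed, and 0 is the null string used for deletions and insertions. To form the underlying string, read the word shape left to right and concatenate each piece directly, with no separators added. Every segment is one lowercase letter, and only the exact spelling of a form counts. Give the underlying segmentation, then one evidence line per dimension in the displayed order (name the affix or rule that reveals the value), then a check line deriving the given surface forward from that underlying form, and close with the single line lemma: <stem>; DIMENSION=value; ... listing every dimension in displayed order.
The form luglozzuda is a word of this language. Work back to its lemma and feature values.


underlying: luglo-szu-da
VEL=lu - signalled by the affix -szu
GRD=mi - signalled by the affix -da
check: lugloszuda -> luglozzuda -> luglozzuda -> luglozzuda
lemma: luglo; VEL=lu; GRD=mi


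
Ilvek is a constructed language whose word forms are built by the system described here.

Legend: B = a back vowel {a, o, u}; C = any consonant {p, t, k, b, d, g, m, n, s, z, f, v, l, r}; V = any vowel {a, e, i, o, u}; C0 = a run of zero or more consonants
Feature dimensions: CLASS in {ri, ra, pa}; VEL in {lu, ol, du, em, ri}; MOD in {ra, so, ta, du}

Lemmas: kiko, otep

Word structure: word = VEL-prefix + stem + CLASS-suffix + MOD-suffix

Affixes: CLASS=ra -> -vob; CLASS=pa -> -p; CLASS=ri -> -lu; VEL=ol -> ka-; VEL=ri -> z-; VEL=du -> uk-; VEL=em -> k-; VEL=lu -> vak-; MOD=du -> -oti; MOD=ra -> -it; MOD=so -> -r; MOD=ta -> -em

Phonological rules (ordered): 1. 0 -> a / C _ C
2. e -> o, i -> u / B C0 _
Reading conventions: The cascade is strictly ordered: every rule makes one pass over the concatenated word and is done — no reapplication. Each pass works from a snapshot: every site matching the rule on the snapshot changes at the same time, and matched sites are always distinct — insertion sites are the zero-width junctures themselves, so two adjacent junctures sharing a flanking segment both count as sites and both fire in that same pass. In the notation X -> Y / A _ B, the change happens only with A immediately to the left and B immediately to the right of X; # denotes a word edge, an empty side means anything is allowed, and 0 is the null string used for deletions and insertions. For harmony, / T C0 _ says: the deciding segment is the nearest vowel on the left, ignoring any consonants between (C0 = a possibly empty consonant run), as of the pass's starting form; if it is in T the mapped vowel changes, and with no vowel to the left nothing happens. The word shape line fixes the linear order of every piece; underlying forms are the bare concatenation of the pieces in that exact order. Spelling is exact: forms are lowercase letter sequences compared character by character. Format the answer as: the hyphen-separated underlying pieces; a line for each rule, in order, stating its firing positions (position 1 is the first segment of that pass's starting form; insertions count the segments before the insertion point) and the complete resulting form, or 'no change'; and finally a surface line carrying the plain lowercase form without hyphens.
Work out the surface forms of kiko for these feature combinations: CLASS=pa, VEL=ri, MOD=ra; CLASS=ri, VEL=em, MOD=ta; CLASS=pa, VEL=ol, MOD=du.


cell CLASS=pa, VEL=ri, MOD=ra:
underlying: z-kiko-p-it
1. 0 -> a / C _ C: inserts after position(s) 1: zakikopit
2. e -> o, i -> u / B C0 _: fires at position(s) 4, 8: zakukoput
surface: zakukoput

cell CLASS=ri, VEL=em, MOD=ta:
underlying: k-kiko-lu-em
1. 0 -> a / C _ C: inserts after position(s) 1: kakikoluem
2. e -> o, i -> u / B C0 _: fires at position(s) 4, 9: kakukoluom
surface: kakukoluom

cell CLASS=pa, VEL=ol, MOD=du:
underlying: ka-kiko-p-oti
1. 0 -> a / C _ C: no change
2. e -> o, i -> u / B C0 _: fires at position(s) 4, 10: kakukopotu
surface: kakukopotu


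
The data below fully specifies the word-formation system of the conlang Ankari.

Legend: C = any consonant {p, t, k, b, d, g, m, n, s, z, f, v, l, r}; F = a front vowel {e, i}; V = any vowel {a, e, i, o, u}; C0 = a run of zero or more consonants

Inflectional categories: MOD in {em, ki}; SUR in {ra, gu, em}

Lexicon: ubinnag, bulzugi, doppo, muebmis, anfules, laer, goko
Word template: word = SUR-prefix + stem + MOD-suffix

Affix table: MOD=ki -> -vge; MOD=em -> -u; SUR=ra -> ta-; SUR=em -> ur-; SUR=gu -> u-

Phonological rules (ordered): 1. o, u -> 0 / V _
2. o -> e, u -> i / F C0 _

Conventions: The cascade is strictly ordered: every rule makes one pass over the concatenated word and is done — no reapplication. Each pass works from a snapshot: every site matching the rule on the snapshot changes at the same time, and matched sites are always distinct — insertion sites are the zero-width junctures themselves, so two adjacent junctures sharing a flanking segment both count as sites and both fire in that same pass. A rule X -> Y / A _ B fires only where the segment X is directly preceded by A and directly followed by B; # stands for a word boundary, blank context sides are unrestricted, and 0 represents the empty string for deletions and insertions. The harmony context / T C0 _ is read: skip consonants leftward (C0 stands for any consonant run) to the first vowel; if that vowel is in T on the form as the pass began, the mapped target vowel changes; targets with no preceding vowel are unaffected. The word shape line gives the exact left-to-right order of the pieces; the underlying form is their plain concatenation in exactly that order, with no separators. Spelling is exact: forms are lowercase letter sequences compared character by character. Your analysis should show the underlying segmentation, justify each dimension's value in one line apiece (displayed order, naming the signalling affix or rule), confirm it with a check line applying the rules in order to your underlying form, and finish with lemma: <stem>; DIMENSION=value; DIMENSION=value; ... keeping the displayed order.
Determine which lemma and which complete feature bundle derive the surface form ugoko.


underlying: u-goko-u
MOD=em - signalled by the affix -u
SUR=gu - signalled by the affix u-
check: ugokou -> ugoko -> ugoko
lemma: goko; MOD=em; SUR=gu
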